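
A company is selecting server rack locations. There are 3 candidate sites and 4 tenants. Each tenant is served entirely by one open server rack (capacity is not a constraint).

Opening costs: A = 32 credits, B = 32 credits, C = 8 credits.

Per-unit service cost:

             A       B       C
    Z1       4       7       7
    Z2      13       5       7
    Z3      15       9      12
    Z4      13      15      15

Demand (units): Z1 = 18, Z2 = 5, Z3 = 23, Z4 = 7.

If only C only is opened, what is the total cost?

Total cost: 550

Each tenant is assigned to its cheapest site among the open ones.
{C}: Z1→C 7·18=126, Z2→C 7·5=35, Z3→C 12·23=276, Z4→C 15·7=105. Service 542; fixed 8; total 550.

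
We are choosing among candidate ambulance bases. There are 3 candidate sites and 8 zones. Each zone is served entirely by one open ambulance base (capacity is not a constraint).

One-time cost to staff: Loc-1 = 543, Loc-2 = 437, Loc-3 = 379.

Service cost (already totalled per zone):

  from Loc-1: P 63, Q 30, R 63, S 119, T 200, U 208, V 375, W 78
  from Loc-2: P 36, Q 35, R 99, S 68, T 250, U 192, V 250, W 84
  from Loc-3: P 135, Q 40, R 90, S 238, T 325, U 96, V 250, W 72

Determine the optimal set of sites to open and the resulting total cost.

For any fixed open set, each zone goes to its cheapest open site; total = fixed + service.
{Loc-2}: P→Loc-2 36, Q→Loc-2 35, R→Loc-2 99, S→Loc-2 68, T→Loc-2 250, U→Loc-2 192, V→Loc-2 250, W→Loc-2 84. Service 1014; fixed 437; total 1451.
{Loc-3}: P→Loc-3 135, Q→Loc-3 40, R→Loc-3 90, S→Loc-3 238, T→Loc-3 325, U→Loc-3 96, V→Loc-3 250, W→Loc-3 72. Service 1246; fixed 379; total 1625.
{Loc-1}: service 1136 + fixed 543 = 1679
{Loc-1, Loc-2, Loc-3}: service 815 + fixed 1359 = 2174
No other subset beats 1451.

Open Loc-2 only; minimum total cost 1451.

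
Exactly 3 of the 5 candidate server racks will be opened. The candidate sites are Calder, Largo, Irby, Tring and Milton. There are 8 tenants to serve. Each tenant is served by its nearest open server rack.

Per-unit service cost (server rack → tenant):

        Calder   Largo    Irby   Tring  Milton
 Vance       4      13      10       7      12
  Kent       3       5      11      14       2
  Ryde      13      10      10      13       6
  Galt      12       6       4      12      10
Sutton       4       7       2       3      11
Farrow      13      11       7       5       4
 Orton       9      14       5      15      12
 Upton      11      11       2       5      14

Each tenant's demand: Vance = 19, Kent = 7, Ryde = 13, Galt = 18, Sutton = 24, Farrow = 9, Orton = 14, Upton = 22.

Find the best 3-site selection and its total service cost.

With exactly 3 open, each tenant uses its cheapest among the chosen.
{Calder, Irby, Milton}: Vance→Calder 4·19=76, Kent→Milton 2·7=14, Ryde→Milton 6·13=78, Galt→Irby 4·18=72, Sutton→Irby 2·24=48, Farrow→Milton 4·9=36, Orton→Irby 5·14=70, Upton→Irby 2·22=44. Service cost 438.
{Irby, Tring, Milton}: service cost 495
{Calder, Irby, Tring}: service cost 506
Among all 10 size-3 choices, {Calder, Irby, Milton} is lowest.

Choose Calder, Irby and Milton; total service cost 438.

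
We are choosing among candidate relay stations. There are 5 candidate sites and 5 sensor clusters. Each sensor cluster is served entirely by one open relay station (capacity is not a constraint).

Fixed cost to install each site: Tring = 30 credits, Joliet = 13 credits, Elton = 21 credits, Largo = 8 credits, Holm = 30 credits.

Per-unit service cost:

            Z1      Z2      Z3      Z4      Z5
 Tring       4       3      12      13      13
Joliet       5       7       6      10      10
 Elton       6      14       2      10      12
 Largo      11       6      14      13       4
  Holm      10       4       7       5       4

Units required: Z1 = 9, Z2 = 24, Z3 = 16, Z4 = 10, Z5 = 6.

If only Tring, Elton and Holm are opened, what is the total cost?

Total cost: 295

Each sensor cluster is assigned to its cheapest site among the open ones.
{Tring, Elton, Holm}: Z1→Tring 4·9=36, Z2→Tring 3·24=72, Z3→Elton 2·16=32, Z4→Holm 5·10=50, Z5→Holm 4·6=24. Service 214; fixed 81; total 295.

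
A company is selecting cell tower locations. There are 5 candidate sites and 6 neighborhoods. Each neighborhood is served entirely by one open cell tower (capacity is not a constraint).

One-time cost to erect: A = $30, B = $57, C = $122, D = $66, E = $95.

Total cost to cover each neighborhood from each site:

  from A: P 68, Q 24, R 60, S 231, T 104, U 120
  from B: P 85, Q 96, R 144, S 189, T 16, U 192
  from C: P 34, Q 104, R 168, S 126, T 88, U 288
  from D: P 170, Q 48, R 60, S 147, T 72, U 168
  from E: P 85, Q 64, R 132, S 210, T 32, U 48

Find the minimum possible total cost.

For any fixed open set, each neighborhood goes to its cheapest open site; total = fixed + service.
{A, B}: P→A 68, Q→A 24, R→A 60, S→B 189, T→B 16, U→A 120. Service 477; fixed 87; total 564.
{A, E}: service 442 + fixed 125 = 567
{A, D, E}: service 379 + fixed 191 = 570
{A, B, C, D, E}: P→C 34, Q→A 24, R→A 60, S→C 126, T→B 16, U→E 48. Service 308; fixed 370; total 678.
No other subset beats 564.

Minimum total cost: 564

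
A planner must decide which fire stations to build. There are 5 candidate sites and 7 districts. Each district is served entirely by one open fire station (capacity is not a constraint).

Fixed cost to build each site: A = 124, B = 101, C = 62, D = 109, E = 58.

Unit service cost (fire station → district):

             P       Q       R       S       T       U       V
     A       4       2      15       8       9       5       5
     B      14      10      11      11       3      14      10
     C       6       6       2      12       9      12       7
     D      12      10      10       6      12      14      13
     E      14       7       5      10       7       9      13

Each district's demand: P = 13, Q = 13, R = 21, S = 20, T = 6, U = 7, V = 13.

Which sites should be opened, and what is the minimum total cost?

For any fixed open set, each district goes to its cheapest open site; total = fixed + service.
{A, C}: P→A 4·13=52, Q→A 2·13=26, R→C 2·21=42, S→A 8·20=160, T→A 9·6=54, U→A 5·7=35, V→A 5·13=65. Service 434; fixed 186; total 620.
{A, C, E}: P→A 4·13=52, Q→A 2·13=26, R→C 2·21=42, S→A 8·20=160, T→E 7·6=42, U→A 5·7=35, V→A 5·13=65. Service 422; fixed 244; total 666.
{A, E}: P→A 4·13=52, Q→A 2·13=26, R→E 5·21=105, S→A 8·20=160, T→E 7·6=42, U→A 5·7=35, V→A 5·13=65. Service 485; fixed 182; total 667.
{A, B, C, D, E}: service 358 + fixed 454 = 812
No other subset beats 620.

Open A and C; minimum total cost 620.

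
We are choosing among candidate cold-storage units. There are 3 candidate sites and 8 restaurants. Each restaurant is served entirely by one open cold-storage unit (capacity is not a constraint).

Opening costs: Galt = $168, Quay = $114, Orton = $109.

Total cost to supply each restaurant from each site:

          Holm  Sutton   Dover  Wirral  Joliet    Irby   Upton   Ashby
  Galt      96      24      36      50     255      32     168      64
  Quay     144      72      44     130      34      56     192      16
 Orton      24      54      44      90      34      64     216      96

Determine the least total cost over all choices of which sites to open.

Minimum total cost: 709

For any fixed open set, each restaurant goes to its cheapest open site; total = fixed + service.
{Galt, Orton}: Holm→Orton 24, Sutton→Galt 24, Dover→Galt 36, Wirral→Galt 50, Joliet→Orton 34, Irby→Galt 32, Upton→Galt 168, Ashby→Galt 64. Service 432; fixed 277; total 709.
{Orton}: service 622 + fixed 109 = 731
{Quay, Orton}: Holm→Orton 24, Sutton→Orton 54, Dover→Quay 44, Wirral→Orton 90, Joliet→Quay 34, Irby→Quay 56, Upton→Quay 192, Ashby→Quay 16. Service 510; fixed 223; total 733.
{Galt, Quay, Orton}: Holm→Orton 24, Sutton→Galt 24, Dover→Galt 36, Wirral→Galt 50, Joliet→Quay 34, Irby→Galt 32, Upton→Galt 168, Ashby→Quay 16. Service 384; fixed 391; total 775.
(All 7 nonempty subsets were checked; Galt and Orton is lowest.)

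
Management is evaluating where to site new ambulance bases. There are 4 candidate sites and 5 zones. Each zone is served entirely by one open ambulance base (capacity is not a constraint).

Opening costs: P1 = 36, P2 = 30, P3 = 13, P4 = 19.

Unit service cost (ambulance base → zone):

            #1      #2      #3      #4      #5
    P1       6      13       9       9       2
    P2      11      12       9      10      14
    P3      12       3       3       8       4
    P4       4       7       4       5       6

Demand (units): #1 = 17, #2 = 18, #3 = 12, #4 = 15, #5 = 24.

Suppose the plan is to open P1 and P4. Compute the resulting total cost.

Total cost: 420

Each zone is assigned to its cheapest site among the open ones.
{P1, P4}: #1→P4 4·17=68, #2→P4 7·18=126, #3→P4 4·12=48, #4→P4 5·15=75, #5→P1 2·24=48. Service 365; fixed 55; total 420.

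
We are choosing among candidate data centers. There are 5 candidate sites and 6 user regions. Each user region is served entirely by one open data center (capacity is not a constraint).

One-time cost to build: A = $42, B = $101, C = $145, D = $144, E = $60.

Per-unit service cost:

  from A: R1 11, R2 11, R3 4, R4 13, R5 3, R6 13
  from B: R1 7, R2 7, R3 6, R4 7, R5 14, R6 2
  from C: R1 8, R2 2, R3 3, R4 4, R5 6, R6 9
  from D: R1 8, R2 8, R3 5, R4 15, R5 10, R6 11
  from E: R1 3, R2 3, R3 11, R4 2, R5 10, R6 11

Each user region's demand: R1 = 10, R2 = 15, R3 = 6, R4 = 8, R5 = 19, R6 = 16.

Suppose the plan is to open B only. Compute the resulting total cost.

Total cost: 666

Each user region is assigned to its cheapest site among the open ones.
{B}: R1→B 7·10=70, R2→B 7·15=105, R3→B 6·6=36, R4→B 7·8=56, R5→B 14·19=266, R6→B 2·16=32. Service 565; fixed 101; total 666.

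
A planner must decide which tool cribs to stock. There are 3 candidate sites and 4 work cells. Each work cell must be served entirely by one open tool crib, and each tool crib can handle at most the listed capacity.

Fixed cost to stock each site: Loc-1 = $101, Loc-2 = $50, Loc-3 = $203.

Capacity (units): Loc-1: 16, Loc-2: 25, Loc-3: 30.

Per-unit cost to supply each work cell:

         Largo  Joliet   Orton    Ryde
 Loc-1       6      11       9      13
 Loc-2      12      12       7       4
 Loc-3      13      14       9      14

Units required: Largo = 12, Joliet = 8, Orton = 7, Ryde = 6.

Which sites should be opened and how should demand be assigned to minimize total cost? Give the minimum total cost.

Open {Loc-1, Loc-2}: Largo→Loc-1 6·12=72, Joliet→Loc-2 12·8=96, Orton→Loc-2 7·7=49, Ryde→Loc-2 4·6=24.
Loads: Loc-1 carries 12/16, Loc-2 carries 21/25. Service 241; fixed 151; total 392.
Next best feasible plan costs 456.

Minimum total cost: 392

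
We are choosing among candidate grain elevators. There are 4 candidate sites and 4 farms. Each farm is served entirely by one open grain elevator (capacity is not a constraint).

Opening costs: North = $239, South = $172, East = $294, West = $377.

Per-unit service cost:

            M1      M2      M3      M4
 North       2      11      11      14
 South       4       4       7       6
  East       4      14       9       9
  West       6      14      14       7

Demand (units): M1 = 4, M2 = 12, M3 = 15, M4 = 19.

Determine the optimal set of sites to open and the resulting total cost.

Open South only; minimum total cost 455.

For any fixed open set, each farm goes to its cheapest open site; total = fixed + service.
{South}: M1→South 4·4=16, M2→South 4·12=48, M3→South 7·15=105, M4→South 6·19=114. Service 283; fixed 172; total 455.
{North, South}: M1→North 2·4=8, M2→South 4·12=48, M3→South 7·15=105, M4→South 6·19=114. Service 275; fixed 411; total 686.
{South, East}: M1→South 4·4=16, M2→South 4·12=48, M3→South 7·15=105, M4→South 6·19=114. Service 283; fixed 466; total 749.
{North, South, East, West}: service 275 + fixed 1082 = 1357
No other subset beats 455.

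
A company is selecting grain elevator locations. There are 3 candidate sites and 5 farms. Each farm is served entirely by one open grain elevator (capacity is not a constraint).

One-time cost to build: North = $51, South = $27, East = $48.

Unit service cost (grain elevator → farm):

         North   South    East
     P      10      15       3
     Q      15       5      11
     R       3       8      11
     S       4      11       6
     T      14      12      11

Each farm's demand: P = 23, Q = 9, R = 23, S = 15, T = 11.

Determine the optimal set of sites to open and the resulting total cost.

For any fixed open set, each farm goes to its cheapest open site; total = fixed + service.
{North, South, East}: P→East 3·23=69, Q→South 5·9=45, R→North 3·23=69, S→North 4·15=60, T→East 11·11=121. Service 364; fixed 126; total 490.
{North, East}: service 418 + fixed 99 = 517
{South, East}: service 509 + fixed 75 = 584
{South}: P→South 15·23=345, Q→South 5·9=45, R→South 8·23=184, S→South 11·15=165, T→South 12·11=132. Service 871; fixed 27; total 898.
No other subset beats 490.

Open North, South and East; minimum total cost 490.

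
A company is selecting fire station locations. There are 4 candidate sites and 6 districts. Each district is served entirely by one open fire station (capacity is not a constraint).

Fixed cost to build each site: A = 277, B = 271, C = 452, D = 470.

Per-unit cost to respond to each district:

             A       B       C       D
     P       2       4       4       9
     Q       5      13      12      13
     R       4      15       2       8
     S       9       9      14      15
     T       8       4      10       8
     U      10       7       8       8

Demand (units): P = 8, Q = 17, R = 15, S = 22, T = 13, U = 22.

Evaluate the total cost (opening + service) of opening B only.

Total cost: 1153

Each district is assigned to its cheapest site among the open ones.
{B}: P→B 4·8=32, Q→B 13·17=221, R→B 15·15=225, S→B 9·22=198, T→B 4·13=52, U→B 7·22=154. Service 882; fixed 271; total 1153.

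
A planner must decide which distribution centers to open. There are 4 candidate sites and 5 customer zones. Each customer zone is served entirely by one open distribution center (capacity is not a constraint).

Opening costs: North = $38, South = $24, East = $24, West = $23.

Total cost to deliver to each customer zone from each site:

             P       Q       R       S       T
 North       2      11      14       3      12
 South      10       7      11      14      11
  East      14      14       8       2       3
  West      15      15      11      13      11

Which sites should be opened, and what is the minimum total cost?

Open East only; minimum total cost 65.

For any fixed open set, each customer zone goes to its cheapest open site; total = fixed + service.
{East}: P→East 14, Q→East 14, R→East 8, S→East 2, T→East 3. Service 41; fixed 24; total 65.
{South}: service 53 + fixed 24 = 77
{South, East}: service 30 + fixed 48 = 78
{North, South, East, West}: P→North 2, Q→South 7, R→East 8, S→East 2, T→East 3. Service 22; fixed 109; total 131.
No other subset beats 65.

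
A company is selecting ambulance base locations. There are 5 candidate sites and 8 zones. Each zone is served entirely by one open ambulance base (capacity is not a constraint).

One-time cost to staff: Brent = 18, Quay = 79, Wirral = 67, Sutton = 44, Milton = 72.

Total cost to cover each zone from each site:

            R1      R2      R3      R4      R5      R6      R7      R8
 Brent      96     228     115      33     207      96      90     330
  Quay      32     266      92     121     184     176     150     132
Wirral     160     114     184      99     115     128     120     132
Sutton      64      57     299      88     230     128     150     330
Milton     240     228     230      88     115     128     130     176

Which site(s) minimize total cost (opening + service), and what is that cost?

For any fixed open set, each zone goes to its cheapest open site; total = fixed + service.
{Brent, Wirral, Sutton}: R1→Sutton 64, R2→Sutton 57, R3→Brent 115, R4→Brent 33, R5→Wirral 115, R6→Brent 96, R7→Brent 90, R8→Wirral 132. Service 702; fixed 129; total 831.
{Brent, Quay, Wirral, Sutton}: service 647 + fixed 208 = 855
{Brent, Quay, Sutton}: R1→Quay 32, R2→Sutton 57, R3→Quay 92, R4→Brent 33, R5→Quay 184, R6→Brent 96, R7→Brent 90, R8→Quay 132. Service 716; fixed 141; total 857.
{Brent, Quay, Wirral, Sutton, Milton}: R1→Quay 32, R2→Sutton 57, R3→Quay 92, R4→Brent 33, R5→Wirral 115, R6→Brent 96, R7→Brent 90, R8→Quay 132. Service 647; fixed 280; total 927.
No other subset beats 831.

Open Brent, Wirral and Sutton; minimum total cost 831.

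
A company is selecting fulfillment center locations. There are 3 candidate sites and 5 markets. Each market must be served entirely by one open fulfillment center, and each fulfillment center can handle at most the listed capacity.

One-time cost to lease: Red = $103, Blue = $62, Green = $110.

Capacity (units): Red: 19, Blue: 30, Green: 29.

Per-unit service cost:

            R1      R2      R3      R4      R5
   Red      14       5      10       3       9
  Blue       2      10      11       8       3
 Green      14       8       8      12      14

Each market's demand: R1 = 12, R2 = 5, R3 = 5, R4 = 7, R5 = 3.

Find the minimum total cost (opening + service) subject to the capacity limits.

Minimum total cost: 294

Open {Red, Blue}: R1→Blue 2·12=24, R2→Red 5·5=25, R3→Red 10·5=50, R4→Red 3·7=21, R5→Blue 3·3=9.
Loads: Red carries 17/19, Blue carries 15/30. Service 129; fixed 165; total 294.
Next best feasible plan costs 299.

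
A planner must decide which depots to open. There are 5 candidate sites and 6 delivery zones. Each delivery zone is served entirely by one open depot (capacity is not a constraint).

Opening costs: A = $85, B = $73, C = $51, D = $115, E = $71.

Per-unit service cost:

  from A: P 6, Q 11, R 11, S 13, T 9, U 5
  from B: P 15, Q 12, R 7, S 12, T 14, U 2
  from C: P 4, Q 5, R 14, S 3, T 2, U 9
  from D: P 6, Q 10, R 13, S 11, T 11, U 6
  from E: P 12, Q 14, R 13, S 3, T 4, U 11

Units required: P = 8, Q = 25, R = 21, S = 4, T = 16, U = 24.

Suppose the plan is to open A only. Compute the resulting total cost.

Each delivery zone is assigned to its cheapest site among the open ones.
{A}: P→A 6·8=48, Q→A 11·25=275, R→A 11·21=231, S→A 13·4=52, T→A 9·16=144, U→A 5·24=120. Service 870; fixed 85; total 955.

Total cost: 955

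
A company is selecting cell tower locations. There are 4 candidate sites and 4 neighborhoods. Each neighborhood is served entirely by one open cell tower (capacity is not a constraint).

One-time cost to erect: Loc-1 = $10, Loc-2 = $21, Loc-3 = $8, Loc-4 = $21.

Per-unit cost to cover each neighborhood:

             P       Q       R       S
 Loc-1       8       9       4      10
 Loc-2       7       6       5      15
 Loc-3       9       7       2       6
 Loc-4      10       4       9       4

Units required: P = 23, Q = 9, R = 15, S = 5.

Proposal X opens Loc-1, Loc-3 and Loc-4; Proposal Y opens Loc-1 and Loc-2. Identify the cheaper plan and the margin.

Proposal X is cheaper by 47.

Proposal X: {Loc-1, Loc-3, Loc-4}: P→Loc-1 8·23=184, Q→Loc-4 4·9=36, R→Loc-3 2·15=30, S→Loc-4 4·5=20. Service 270; fixed 39; total 309.
Proposal Y: {Loc-1, Loc-2}: P→Loc-2 7·23=161, Q→Loc-2 6·9=54, R→Loc-1 4·15=60, S→Loc-1 10·5=50. Service 325; fixed 31; total 356.
Difference: |309 − 356| = 47.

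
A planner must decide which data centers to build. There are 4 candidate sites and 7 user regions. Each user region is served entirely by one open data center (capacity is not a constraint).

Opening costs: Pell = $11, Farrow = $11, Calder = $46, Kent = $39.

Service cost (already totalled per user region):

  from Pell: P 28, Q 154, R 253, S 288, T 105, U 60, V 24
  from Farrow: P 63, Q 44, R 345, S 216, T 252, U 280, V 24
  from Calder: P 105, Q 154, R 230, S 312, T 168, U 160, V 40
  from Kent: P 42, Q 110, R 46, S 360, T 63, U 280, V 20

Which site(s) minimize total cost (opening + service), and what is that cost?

For any fixed open set, each user region goes to its cheapest open site; total = fixed + service.
{Pell, Farrow, Kent}: P→Pell 28, Q→Farrow 44, R→Kent 46, S→Farrow 216, T→Kent 63, U→Pell 60, V→Kent 20. Service 477; fixed 61; total 538.
{Pell, Farrow, Calder, Kent}: P→Pell 28, Q→Farrow 44, R→Kent 46, S→Farrow 216, T→Kent 63, U→Pell 60, V→Kent 20. Service 477; fixed 107; total 584.
{Pell, Kent}: service 615 + fixed 50 = 665
{Pell}: P→Pell 28, Q→Pell 154, R→Pell 253, S→Pell 288, T→Pell 105, U→Pell 60, V→Pell 24. Service 912; fixed 11; total 923.
(All 15 nonempty subsets were checked; Pell, Farrow and Kent is lowest.)

Open Pell, Farrow and Kent; minimum total cost 538.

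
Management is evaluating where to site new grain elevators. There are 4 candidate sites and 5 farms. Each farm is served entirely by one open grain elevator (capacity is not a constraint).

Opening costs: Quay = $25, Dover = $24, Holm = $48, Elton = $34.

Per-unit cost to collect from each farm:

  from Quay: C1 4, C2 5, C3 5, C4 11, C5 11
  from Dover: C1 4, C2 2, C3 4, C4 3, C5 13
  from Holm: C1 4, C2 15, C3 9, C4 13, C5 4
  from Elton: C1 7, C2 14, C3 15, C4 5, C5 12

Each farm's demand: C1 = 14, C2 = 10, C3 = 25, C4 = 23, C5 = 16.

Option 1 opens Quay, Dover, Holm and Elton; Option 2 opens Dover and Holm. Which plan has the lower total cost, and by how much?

Option 2 is cheaper by 59.

Option 1: {Quay, Dover, Holm, Elton}: C1→Quay 4·14=56, C2→Dover 2·10=20, C3→Dover 4·25=100, C4→Dover 3·23=69, C5→Holm 4·16=64. Service 309; fixed 131; total 440.
Option 2: {Dover, Holm}: C1→Dover 4·14=56, C2→Dover 2·10=20, C3→Dover 4·25=100, C4→Dover 3·23=69, C5→Holm 4·16=64. Service 309; fixed 72; total 381.
Difference: |440 − 381| = 59.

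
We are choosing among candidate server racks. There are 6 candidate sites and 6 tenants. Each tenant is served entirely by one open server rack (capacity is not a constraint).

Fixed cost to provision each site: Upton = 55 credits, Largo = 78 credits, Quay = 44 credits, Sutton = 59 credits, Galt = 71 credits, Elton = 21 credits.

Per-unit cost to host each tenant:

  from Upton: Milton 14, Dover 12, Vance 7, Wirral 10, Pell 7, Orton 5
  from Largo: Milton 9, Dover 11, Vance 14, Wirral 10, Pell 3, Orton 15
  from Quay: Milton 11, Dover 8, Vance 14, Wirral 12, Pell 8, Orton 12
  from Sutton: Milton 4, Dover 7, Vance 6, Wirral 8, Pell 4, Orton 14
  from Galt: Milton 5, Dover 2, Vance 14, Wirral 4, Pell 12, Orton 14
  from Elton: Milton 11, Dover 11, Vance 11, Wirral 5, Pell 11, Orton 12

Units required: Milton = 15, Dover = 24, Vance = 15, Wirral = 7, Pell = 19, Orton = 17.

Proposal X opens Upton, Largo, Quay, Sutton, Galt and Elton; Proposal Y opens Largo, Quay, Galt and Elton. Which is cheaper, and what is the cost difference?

Proposal X: {Upton, Largo, Quay, Sutton, Galt, Elton}: Milton→Sutton 4·15=60, Dover→Galt 2·24=48, Vance→Sutton 6·15=90, Wirral→Galt 4·7=28, Pell→Largo 3·19=57, Orton→Upton 5·17=85. Service 368; fixed 328; total 696.
Proposal Y: {Largo, Quay, Galt, Elton}: Milton→Galt 5·15=75, Dover→Galt 2·24=48, Vance→Elton 11·15=165, Wirral→Galt 4·7=28, Pell→Largo 3·19=57, Orton→Quay 12·17=204. Service 577; fixed 214; total 791.
Difference: |696 − 791| = 95.

Proposal X is cheaper by 95.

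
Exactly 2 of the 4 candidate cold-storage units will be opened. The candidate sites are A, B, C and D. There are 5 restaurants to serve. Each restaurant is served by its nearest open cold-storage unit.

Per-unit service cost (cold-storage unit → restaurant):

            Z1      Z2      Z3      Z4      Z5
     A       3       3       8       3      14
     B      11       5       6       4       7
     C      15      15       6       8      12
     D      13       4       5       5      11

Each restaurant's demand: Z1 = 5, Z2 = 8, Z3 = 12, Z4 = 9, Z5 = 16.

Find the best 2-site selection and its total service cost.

Choose A and B; total service cost 250.

With exactly 2 open, each restaurant uses its cheapest among the chosen.
{A, B}: Z1→A 3·5=15, Z2→A 3·8=24, Z3→B 6·12=72, Z4→A 3·9=27, Z5→B 7·16=112. Service cost 250.
{B, D}: service cost 295
{A, D}: service cost 302
Among all 6 size-2 choices, {A, B} is lowest.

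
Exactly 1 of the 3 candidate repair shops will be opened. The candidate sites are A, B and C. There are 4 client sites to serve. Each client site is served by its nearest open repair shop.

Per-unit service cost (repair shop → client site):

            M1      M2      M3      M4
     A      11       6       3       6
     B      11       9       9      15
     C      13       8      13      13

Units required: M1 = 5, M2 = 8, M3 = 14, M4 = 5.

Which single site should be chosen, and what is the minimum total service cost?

Choose A only; total service cost 175.

With exactly 1 open, each client site uses its cheapest among the chosen.
{A}: M1→A 11·5=55, M2→A 6·8=48, M3→A 3·14=42, M4→A 6·5=30. Service cost 175.
{B}: service cost 328
{C}: service cost 376
Among all 3 size-1 choices, {A} is lowest.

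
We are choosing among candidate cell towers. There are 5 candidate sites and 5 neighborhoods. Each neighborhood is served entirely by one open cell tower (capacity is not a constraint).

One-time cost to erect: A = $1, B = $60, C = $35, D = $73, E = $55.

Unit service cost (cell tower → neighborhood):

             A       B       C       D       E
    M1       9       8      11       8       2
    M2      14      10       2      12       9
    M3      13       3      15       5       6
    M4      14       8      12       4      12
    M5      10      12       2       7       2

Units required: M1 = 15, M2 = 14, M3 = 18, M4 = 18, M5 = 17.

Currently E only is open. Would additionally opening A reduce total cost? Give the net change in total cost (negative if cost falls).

No — net change +1 (cost rises by 1).

Current service cost with {E}: 514.
Adding A: each neighborhood re-picks its cheapest; new service cost 514, saving 0.
Extra fixed cost: 1. Net change = 1 − 0 = 1.
(Totals: 569 → 570.)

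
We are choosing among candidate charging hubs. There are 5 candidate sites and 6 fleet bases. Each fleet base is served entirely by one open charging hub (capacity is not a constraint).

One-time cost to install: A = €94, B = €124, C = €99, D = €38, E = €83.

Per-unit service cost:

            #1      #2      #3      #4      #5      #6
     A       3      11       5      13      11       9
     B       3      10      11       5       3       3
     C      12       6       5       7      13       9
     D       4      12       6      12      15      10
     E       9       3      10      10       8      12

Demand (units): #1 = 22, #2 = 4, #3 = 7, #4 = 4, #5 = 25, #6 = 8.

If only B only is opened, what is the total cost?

Total cost: 426

Each fleet base is assigned to its cheapest site among the open ones.
{B}: #1→B 3·22=66, #2→B 10·4=40, #3→B 11·7=77, #4→B 5·4=20, #5→B 3·25=75, #6→B 3·8=24. Service 302; fixed 124; total 426.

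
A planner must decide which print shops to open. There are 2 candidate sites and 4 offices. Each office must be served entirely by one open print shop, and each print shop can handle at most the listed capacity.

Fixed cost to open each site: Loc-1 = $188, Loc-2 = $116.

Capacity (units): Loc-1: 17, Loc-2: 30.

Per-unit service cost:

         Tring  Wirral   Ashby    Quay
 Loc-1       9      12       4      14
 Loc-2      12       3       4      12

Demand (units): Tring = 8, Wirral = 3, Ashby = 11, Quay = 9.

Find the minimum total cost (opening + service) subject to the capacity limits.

Minimum total cost: 537

Open {Loc-1, Loc-2}: Tring→Loc-1 9·8=72, Wirral→Loc-2 3·3=9, Ashby→Loc-2 4·11=44, Quay→Loc-2 12·9=108.
Loads: Loc-1 carries 8/17, Loc-2 carries 23/30. Service 233; fixed 304; total 537.
Next best feasible plan costs 555.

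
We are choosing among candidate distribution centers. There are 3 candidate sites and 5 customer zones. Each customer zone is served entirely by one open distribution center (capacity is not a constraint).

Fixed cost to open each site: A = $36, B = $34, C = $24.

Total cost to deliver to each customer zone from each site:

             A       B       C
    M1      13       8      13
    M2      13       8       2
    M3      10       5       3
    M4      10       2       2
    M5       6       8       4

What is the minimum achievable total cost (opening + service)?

For any fixed open set, each customer zone goes to its cheapest open site; total = fixed + service.
{C}: M1→C 13, M2→C 2, M3→C 3, M4→C 2, M5→C 4. Service 24; fixed 24; total 48.
{B}: service 31 + fixed 34 = 65
{B, C}: M1→B 8, M2→C 2, M3→C 3, M4→B 2, M5→C 4. Service 19; fixed 58; total 77.
{A, B, C}: M1→B 8, M2→C 2, M3→C 3, M4→B 2, M5→C 4. Service 19; fixed 94; total 113.
No other subset beats 48.

Minimum total cost: 48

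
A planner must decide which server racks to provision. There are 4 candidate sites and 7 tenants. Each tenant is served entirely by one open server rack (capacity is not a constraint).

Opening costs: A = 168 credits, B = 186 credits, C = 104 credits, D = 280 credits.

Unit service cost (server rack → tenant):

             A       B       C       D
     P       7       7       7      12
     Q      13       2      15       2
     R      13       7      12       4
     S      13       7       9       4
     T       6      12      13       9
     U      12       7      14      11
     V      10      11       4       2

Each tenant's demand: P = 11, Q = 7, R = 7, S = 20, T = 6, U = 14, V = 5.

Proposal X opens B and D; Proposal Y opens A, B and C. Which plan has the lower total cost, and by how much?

Proposal X: {B, D}: P→B 7·11=77, Q→B 2·7=14, R→D 4·7=28, S→D 4·20=80, T→D 9·6=54, U→B 7·14=98, V→D 2·5=10. Service 361; fixed 466; total 827.
Proposal Y: {A, B, C}: P→A 7·11=77, Q→B 2·7=14, R→B 7·7=49, S→B 7·20=140, T→A 6·6=36, U→B 7·14=98, V→C 4·5=20. Service 434; fixed 458; total 892.
Difference: |827 − 892| = 65.

Proposal X is cheaper by 65.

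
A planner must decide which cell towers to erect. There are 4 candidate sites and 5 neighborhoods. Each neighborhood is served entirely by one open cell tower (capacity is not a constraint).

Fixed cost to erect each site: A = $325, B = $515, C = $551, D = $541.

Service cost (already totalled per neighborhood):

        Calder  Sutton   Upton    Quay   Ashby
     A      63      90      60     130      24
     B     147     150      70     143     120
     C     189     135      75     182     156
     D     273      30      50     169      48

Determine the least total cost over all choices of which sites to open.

For any fixed open set, each neighborhood goes to its cheapest open site; total = fixed + service.
{A}: Calder→A 63, Sutton→A 90, Upton→A 60, Quay→A 130, Ashby→A 24. Service 367; fixed 325; total 692.
{D}: Calder→D 273, Sutton→D 30, Upton→D 50, Quay→D 169, Ashby→D 48. Service 570; fixed 541; total 1111.
{B}: Calder→B 147, Sutton→B 150, Upton→B 70, Quay→B 143, Ashby→B 120. Service 630; fixed 515; total 1145.
{A, B, C, D}: Calder→A 63, Sutton→D 30, Upton→D 50, Quay→A 130, Ashby→A 24. Service 297; fixed 1932; total 2229.
No other subset beats 692.

Minimum total cost: 692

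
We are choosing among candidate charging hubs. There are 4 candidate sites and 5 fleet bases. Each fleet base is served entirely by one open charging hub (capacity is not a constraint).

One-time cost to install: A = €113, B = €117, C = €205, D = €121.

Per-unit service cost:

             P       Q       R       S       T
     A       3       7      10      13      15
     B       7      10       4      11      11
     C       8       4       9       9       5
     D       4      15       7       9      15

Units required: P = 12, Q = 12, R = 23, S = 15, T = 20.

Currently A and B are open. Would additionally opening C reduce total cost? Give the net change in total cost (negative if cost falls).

No — net change +19 (cost rises by 19).

Current service cost with {A, B}: 597.
Adding C: each fleet base re-picks its cheapest; new service cost 411, saving 186.
Extra fixed cost: 205. Net change = 205 − 186 = 19.
(Totals: 827 → 846.)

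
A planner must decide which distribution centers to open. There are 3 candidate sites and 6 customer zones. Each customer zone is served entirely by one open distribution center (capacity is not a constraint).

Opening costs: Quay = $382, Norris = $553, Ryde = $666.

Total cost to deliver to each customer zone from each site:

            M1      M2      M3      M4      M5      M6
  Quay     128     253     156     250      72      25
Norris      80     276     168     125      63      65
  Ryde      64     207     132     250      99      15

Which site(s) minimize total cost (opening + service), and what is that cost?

For any fixed open set, each customer zone goes to its cheapest open site; total = fixed + service.
{Quay}: M1→Quay 128, M2→Quay 253, M3→Quay 156, M4→Quay 250, M5→Quay 72, M6→Quay 25. Service 884; fixed 382; total 1266.
{Norris}: M1→Norris 80, M2→Norris 276, M3→Norris 168, M4→Norris 125, M5→Norris 63, M6→Norris 65. Service 777; fixed 553; total 1330.
{Ryde}: service 767 + fixed 666 = 1433
{Quay, Norris, Ryde}: service 606 + fixed 1601 = 2207
No other subset beats 1266.

Open Quay only; minimum total cost 1266.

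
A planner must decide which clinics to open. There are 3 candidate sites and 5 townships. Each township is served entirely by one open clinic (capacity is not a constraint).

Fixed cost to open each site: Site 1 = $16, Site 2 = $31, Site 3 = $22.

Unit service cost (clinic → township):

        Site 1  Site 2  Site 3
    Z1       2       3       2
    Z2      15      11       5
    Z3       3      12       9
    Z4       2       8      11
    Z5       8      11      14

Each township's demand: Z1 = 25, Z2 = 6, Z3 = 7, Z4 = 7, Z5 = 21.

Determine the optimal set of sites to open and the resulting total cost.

Open Site 1 and Site 3; minimum total cost 321.

For any fixed open set, each township goes to its cheapest open site; total = fixed + service.
{Site 1, Site 3}: Z1→Site 1 2·25=50, Z2→Site 3 5·6=30, Z3→Site 1 3·7=21, Z4→Site 1 2·7=14, Z5→Site 1 8·21=168. Service 283; fixed 38; total 321.
{Site 1, Site 2, Site 3}: service 283 + fixed 69 = 352
{Site 1}: service 343 + fixed 16 = 359
(All 7 nonempty subsets were checked; Site 1 and Site 3 is lowest.)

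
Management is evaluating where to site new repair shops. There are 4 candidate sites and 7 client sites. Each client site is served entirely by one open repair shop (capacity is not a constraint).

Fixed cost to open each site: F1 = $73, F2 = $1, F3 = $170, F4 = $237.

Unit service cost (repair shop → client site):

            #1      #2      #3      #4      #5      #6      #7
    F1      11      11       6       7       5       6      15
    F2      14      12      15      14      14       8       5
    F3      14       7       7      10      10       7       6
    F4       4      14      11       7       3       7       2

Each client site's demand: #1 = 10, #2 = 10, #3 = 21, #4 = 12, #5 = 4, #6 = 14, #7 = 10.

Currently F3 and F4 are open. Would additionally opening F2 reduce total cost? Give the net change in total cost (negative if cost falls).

No — net change +1 (cost rises by 1).

Current service cost with {F3, F4}: 471.
Adding F2: each client site re-picks its cheapest; new service cost 471, saving 0.
Extra fixed cost: 1. Net change = 1 − 0 = 1.
(Totals: 878 → 879.)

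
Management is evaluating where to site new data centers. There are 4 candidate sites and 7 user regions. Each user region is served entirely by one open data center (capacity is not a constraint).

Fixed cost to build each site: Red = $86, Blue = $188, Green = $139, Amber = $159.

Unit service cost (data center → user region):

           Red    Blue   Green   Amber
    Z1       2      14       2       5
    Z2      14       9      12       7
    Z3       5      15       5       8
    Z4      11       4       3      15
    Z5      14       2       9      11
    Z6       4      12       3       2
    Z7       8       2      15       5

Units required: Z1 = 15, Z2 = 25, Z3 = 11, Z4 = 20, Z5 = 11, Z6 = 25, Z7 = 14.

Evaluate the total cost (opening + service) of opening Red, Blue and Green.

Total cost: 908

Each user region is assigned to its cheapest site among the open ones.
{Red, Blue, Green}: Z1→Red 2·15=30, Z2→Blue 9·25=225, Z3→Red 5·11=55, Z4→Green 3·20=60, Z5→Blue 2·11=22, Z6→Green 3·25=75, Z7→Blue 2·14=28. Service 495; fixed 413; total 908.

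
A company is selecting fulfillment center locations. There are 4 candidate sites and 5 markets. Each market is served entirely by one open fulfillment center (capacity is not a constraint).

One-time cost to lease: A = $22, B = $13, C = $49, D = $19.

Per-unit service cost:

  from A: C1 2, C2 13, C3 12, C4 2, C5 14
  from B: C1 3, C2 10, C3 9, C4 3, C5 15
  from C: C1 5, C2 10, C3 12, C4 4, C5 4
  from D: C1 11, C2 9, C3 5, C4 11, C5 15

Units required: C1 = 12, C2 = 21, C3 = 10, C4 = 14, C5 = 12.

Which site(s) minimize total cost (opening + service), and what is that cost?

Open A, C and D; minimum total cost 429.

For any fixed open set, each market goes to its cheapest open site; total = fixed + service.
{A, C, D}: C1→A 2·12=24, C2→D 9·21=189, C3→D 5·10=50, C4→A 2·14=28, C5→C 4·12=48. Service 339; fixed 90; total 429.
{A, B, C, D}: service 339 + fixed 103 = 442
{B, C, D}: C1→B 3·12=36, C2→D 9·21=189, C3→D 5·10=50, C4→B 3·14=42, C5→C 4·12=48. Service 365; fixed 81; total 446.
{B}: service 558 + fixed 13 = 571
(All 15 nonempty subsets were checked; A, C and D is lowest.)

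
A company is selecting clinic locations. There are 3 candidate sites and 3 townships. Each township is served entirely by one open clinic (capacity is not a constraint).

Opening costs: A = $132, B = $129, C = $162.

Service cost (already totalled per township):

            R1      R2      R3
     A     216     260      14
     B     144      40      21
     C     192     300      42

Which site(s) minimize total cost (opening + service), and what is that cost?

Open B only; minimum total cost 334.

For any fixed open set, each township goes to its cheapest open site; total = fixed + service.
{B}: R1→B 144, R2→B 40, R3→B 21. Service 205; fixed 129; total 334.
{A, B}: service 198 + fixed 261 = 459
{B, C}: service 205 + fixed 291 = 496
{A, B, C}: R1→B 144, R2→B 40, R3→A 14. Service 198; fixed 423; total 621.
No other subset beats 334.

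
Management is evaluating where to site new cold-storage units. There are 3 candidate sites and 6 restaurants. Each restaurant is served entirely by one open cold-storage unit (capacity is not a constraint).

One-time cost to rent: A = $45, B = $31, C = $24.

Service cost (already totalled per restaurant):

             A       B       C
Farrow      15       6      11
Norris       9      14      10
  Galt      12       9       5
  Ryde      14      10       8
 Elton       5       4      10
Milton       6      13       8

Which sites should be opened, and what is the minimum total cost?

For any fixed open set, each restaurant goes to its cheapest open site; total = fixed + service.
{C}: Farrow→C 11, Norris→C 10, Galt→C 5, Ryde→C 8, Elton→C 10, Milton→C 8. Service 52; fixed 24; total 76.
{B}: service 56 + fixed 31 = 87
{B, C}: Farrow→B 6, Norris→C 10, Galt→C 5, Ryde→C 8, Elton→B 4, Milton→C 8. Service 41; fixed 55; total 96.
{A, B, C}: service 38 + fixed 100 = 138
No other subset beats 76.

Open C only; minimum total cost 76.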